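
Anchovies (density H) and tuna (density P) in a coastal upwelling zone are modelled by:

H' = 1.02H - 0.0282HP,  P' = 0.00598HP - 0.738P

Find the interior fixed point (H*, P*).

H* ≈ 123, P* ≈ 36.2

Set dP/dt = 0 with P > 0: 0.00598H - 0.738 = 0, so H* = 0.738/0.00598 = 123.
Set dH/dt = 0 with H > 0: 1.02 - 0.0282P = 0, so P* = 1.02/0.0282 = 36.2.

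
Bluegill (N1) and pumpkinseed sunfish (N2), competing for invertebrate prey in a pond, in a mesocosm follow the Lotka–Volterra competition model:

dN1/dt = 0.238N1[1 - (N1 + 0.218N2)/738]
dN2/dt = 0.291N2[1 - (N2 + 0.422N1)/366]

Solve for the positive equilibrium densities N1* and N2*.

Setting both brackets to zero gives the nullclines N1 + 0.218N2 = 738 and 0.422N1 + N2 = 366.
Substituting N2 = 366 - 0.422N1 into the first: N1(1 - 0.218·0.422) = 738 - 0.218·366.
So N1* = 658/0.908 = 725, and then N2* = 366 - 0.422·725 = 60.1.

N1* ≈ 725, N2* ≈ 60.1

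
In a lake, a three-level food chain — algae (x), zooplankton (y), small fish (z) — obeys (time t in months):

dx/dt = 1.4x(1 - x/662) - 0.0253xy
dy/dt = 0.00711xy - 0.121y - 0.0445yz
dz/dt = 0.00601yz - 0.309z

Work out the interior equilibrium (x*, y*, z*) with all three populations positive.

x* ≈ 46.9, y* ≈ 51.4, z* ≈ 4.78

From dz/dt = 0: 0.00601y* = 0.309, so y* = 51.4.
From dx/dt = 0: 1.4(1 - x*/662) = 0.0253·51.4, giving x* = 662·(1 - 0.929) = 46.9.
From dy/dt = 0: 0.00711·46.9 - 0.121 = 0.0445z*, so z* = 0.213/0.0445 = 4.78.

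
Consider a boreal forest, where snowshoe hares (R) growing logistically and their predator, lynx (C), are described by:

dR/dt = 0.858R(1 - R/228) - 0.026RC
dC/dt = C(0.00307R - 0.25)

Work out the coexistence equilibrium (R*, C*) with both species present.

From dC/dt = 0 with C > 0: 0.00307R* = 0.25, so R* = 81.4.
Substitute into dR/dt = 0: 0.858(1 - 81.4/228) = 0.026C*.
The bracket is 0.643, giving C* = 0.552/0.026 = 21.2.

R* ≈ 81.4, C* ≈ 21.2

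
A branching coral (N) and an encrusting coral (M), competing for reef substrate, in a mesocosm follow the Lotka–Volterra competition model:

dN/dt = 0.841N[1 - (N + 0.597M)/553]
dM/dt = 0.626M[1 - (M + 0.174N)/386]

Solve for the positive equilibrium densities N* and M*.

Setting both brackets to zero gives the nullclines N + 0.597M = 553 and 0.174N + M = 386.
Substituting M = 386 - 0.174N into the first: N(1 - 0.597·0.174) = 553 - 0.597·386.
So N* = 323/0.896 = 360, and then M* = 386 - 0.174·360 = 323.

N* ≈ 360, M* ≈ 323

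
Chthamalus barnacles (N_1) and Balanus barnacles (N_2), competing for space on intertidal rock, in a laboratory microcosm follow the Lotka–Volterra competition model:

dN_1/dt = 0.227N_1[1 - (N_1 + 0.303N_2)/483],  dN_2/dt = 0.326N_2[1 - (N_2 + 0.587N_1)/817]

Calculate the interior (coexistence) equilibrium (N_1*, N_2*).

N_1* ≈ 286, N_2* ≈ 649

Setting both brackets to zero gives the nullclines N_1 + 0.303N_2 = 483 and 0.587N_1 + N_2 = 817.
Substituting N_2 = 817 - 0.587N_1 into the first: N_1(1 - 0.303·0.587) = 483 - 0.303·817.
So N_1* = 235/0.822 = 286, and then N_2* = 817 - 0.587·286 = 649.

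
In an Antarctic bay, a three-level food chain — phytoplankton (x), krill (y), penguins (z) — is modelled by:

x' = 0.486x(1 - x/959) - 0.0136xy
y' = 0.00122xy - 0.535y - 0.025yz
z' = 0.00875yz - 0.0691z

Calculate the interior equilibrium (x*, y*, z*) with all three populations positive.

From dz/dt = 0: 0.00875y* = 0.0691, so y* = 7.9.
From dx/dt = 0: 0.486(1 - x*/959) = 0.0136·7.9, giving x* = 959·(1 - 0.221) = 747.
From dy/dt = 0: 0.00122·747 - 0.535 = 0.025z*, so z* = 0.376/0.025 = 15.1.

x* ≈ 747, y* ≈ 7.9, z* ≈ 15.1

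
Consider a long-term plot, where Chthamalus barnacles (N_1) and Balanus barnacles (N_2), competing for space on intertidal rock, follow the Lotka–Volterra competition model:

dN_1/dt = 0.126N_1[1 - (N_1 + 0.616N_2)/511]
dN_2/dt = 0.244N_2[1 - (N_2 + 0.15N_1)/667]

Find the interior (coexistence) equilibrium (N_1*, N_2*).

Setting both brackets to zero gives the nullclines N_1 + 0.616N_2 = 511 and 0.15N_1 + N_2 = 667.
Substituting N_2 = 667 - 0.15N_1 into the first: N_1(1 - 0.616·0.15) = 511 - 0.616·667.
So N_1* = 100/0.908 = 110, and then N_2* = 667 - 0.15·110 = 650.

N_1* ≈ 110, N_2* ≈ 650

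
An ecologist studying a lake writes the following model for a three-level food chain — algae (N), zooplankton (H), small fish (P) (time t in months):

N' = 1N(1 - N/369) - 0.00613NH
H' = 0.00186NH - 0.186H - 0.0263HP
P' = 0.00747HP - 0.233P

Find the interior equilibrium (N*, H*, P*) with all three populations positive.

N* ≈ 298, H* ≈ 31.2, P* ≈ 14

From dP/dt = 0: 0.00747H* = 0.233, so H* = 31.2.
From dN/dt = 0: 1(1 - N*/369) = 0.00613·31.2, giving N* = 369·(1 - 0.191) = 298.
From dH/dt = 0: 0.00186·298 - 0.186 = 0.0263P*, so P* = 0.369/0.0263 = 14.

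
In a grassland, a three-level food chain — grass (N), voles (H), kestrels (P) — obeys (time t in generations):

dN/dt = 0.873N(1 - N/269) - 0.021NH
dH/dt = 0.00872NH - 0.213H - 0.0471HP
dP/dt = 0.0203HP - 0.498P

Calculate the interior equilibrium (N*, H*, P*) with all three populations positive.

N* ≈ 110, H* ≈ 24.5, P* ≈ 15.9

From dP/dt = 0: 0.0203H* = 0.498, so H* = 24.5.
From dN/dt = 0: 0.873(1 - N*/269) = 0.021·24.5, giving N* = 269·(1 - 0.59) = 110.
From dH/dt = 0: 0.00872·110 - 0.213 = 0.0471P*, so P* = 0.748/0.0471 = 15.9.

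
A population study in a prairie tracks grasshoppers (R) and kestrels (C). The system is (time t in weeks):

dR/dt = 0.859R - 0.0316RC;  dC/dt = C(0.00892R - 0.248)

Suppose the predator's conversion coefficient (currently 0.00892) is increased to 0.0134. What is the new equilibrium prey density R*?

At the interior fixed point, setting dC/dt = 0 with C > 0 fixes R* = (predator death rate)/(RC coefficient) — independent of the other coefficients.
With the change, R* = 0.248/0.0134 = 18.5; it falls from 27.8.

R* ≈ 18.5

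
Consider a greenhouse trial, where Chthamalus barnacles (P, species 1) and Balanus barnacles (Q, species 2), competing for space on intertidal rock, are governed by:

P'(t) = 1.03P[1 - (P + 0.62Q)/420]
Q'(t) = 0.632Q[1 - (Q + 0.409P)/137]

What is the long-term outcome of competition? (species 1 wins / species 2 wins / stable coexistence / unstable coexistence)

Compare the nullcline intercepts: K1/α12 = 420/0.62 = 677 > K2 = 137; K2/α21 = 137/0.409 = 335 < K1 = 420.
Since the inequalities point opposite ways, species 1 can invade but species 2 cannot.

species 1 excludes species 2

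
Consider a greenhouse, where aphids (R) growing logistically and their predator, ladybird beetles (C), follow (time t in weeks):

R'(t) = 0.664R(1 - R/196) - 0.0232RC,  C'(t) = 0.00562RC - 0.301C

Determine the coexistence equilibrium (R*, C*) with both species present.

R* ≈ 53.6, C* ≈ 20.8

From dC/dt = 0 with C > 0: 0.00562R* = 0.301, so R* = 53.6.
Substitute into dR/dt = 0: 0.664(1 - 53.6/196) = 0.0232C*.
The bracket is 0.727, giving C* = 0.483/0.0232 = 20.8.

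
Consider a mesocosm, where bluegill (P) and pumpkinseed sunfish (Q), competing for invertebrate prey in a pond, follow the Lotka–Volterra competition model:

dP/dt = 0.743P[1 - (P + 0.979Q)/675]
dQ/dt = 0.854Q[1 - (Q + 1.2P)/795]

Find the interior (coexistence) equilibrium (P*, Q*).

P* ≈ 591, Q* ≈ 85.8

Setting both brackets to zero gives the nullclines P + 0.979Q = 675 and 1.2P + Q = 795.
Substituting Q = 795 - 1.2P into the first: P(1 - 0.979·1.2) = 675 - 0.979·795.
So P* = -103/-0.175 = 591, and then Q* = 795 - 1.2·591 = 85.8.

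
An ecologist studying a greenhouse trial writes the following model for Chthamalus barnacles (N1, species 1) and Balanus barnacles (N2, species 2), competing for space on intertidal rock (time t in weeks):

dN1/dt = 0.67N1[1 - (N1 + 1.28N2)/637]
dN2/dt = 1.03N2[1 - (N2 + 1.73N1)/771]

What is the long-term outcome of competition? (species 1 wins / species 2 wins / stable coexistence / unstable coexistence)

Compare the nullcline intercepts: K1/α12 = 637/1.28 = 498 < K2 = 771; K2/α21 = 771/1.73 = 446 < K1 = 637.
Since both are reversed, neither can invade when rare; the interior point is a saddle.

unstable coexistence (outcome depends on initial conditions)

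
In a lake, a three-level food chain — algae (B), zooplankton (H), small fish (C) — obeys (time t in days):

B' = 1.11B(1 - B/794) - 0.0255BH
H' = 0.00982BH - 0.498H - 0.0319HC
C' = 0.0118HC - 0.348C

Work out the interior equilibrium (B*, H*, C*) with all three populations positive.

From dC/dt = 0: 0.0118H* = 0.348, so H* = 29.5.
From dB/dt = 0: 1.11(1 - B*/794) = 0.0255·29.5, giving B* = 794·(1 - 0.678) = 256.
From dH/dt = 0: 0.00982·256 - 0.498 = 0.0319C*, so C* = 2.02/0.0319 = 63.2.

B* ≈ 256, H* ≈ 29.5, C* ≈ 63.2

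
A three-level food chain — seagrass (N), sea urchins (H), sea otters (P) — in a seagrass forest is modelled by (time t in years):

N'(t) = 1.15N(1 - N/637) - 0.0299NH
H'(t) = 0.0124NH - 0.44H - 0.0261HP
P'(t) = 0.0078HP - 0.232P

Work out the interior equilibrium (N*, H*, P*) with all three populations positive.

N* ≈ 144, H* ≈ 29.7, P* ≈ 51.7

From dP/dt = 0: 0.0078H* = 0.232, so H* = 29.7.
From dN/dt = 0: 1.15(1 - N*/637) = 0.0299·29.7, giving N* = 637·(1 - 0.773) = 144.
From dH/dt = 0: 0.0124·144 - 0.44 = 0.0261P*, so P* = 1.35/0.0261 = 51.7.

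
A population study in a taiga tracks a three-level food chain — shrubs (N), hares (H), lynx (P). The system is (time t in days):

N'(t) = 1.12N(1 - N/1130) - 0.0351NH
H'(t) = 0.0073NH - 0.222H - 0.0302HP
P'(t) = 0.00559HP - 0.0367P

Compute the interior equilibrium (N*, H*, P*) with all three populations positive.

N* ≈ 898, H* ≈ 6.57, P* ≈ 210

From dP/dt = 0: 0.00559H* = 0.0367, so H* = 6.57.
From dN/dt = 0: 1.12(1 - N*/1130) = 0.0351·6.57, giving N* = 1130·(1 - 0.206) = 898.
From dH/dt = 0: 0.0073·898 - 0.222 = 0.0302P*, so P* = 6.33/0.0302 = 210.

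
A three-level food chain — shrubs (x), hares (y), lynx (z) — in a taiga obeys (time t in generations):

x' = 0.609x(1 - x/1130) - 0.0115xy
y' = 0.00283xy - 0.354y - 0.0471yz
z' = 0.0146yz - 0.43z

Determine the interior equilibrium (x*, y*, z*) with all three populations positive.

x* ≈ 502, y* ≈ 29.5, z* ≈ 22.6

From dz/dt = 0: 0.0146y* = 0.43, so y* = 29.5.
From dx/dt = 0: 0.609(1 - x*/1130) = 0.0115·29.5, giving x* = 1130·(1 - 0.556) = 502.
From dy/dt = 0: 0.00283·502 - 0.354 = 0.0471z*, so z* = 1.07/0.0471 = 22.6.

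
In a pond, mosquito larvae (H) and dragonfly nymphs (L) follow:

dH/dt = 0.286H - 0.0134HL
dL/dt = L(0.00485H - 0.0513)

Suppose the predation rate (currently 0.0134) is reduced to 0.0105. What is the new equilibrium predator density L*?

At the interior fixed point, setting dH/dt = 0 with H > 0 fixes L* = (prey growth rate)/(HL coefficient) — independent of the other coefficients.
With the change, L* = 0.286/0.0105 = 27.2; it rises from 21.3.

L* ≈ 27.2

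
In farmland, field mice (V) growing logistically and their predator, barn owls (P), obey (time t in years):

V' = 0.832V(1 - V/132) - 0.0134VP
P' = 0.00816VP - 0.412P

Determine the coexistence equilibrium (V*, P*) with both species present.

V* ≈ 50.5, P* ≈ 38.3

From dP/dt = 0 with P > 0: 0.00816V* = 0.412, so V* = 50.5.
Substitute into dV/dt = 0: 0.832(1 - 50.5/132) = 0.0134P*.
The bracket is 0.617, giving P* = 0.514/0.0134 = 38.3.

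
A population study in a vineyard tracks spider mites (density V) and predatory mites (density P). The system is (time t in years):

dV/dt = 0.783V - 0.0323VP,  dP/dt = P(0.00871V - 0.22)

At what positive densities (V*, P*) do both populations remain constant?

V* ≈ 25.3, P* ≈ 24.2

Set dP/dt = 0 with P > 0: 0.00871V - 0.22 = 0, so V* = 0.22/0.00871 = 25.3.
Set dV/dt = 0 with V > 0: 0.783 - 0.0323P = 0, so P* = 0.783/0.0323 = 24.2.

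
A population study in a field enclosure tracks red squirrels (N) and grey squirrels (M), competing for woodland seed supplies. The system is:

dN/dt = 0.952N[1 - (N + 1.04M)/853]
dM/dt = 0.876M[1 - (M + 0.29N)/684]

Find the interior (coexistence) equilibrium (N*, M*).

Setting both brackets to zero gives the nullclines N + 1.04M = 853 and 0.29N + M = 684.
Substituting M = 684 - 0.29N into the first: N(1 - 1.04·0.29) = 853 - 1.04·684.
So N* = 142/0.698 = 203, and then M* = 684 - 0.29·203 = 625.

N* ≈ 203, M* ≈ 625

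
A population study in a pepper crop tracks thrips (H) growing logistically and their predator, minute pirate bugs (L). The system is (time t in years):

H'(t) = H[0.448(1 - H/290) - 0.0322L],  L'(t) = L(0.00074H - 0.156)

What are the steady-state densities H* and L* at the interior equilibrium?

From dL/dt = 0 with L > 0: 0.00074H* = 0.156, so H* = 211.
Substitute into dH/dt = 0: 0.448(1 - 211/290) = 0.0322L*.
The bracket is 0.273, giving L* = 0.122/0.0322 = 3.8.

H* ≈ 211, L* ≈ 3.8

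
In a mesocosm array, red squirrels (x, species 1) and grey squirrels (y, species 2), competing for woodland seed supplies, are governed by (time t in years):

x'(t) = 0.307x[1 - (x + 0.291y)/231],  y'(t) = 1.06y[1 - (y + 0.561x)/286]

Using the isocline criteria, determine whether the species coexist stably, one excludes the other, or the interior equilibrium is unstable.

Compare the nullcline intercepts: K1/α12 = 231/0.291 = 794 > K2 = 286; K2/α21 = 286/0.561 = 510 > K1 = 231.
Since both inequalities hold, each species can invade when rare, so the interior equilibrium is stable.

stable coexistence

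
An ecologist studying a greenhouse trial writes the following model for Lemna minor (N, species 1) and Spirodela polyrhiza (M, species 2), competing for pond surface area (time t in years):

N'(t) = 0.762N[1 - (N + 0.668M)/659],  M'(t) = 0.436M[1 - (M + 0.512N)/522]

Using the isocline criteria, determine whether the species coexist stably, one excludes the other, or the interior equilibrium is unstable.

stable coexistence

Compare the nullcline intercepts: K1/α12 = 659/0.668 = 987 > K2 = 522; K2/α21 = 522/0.512 = 1020 > K1 = 659.
Since both inequalities hold, each species can invade when rare, so the interior equilibrium is stable.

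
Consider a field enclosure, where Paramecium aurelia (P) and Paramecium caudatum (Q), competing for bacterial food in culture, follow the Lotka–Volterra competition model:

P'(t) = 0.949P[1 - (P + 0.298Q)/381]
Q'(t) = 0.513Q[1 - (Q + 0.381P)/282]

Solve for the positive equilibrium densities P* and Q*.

P* ≈ 335, Q* ≈ 154

Setting both brackets to zero gives the nullclines P + 0.298Q = 381 and 0.381P + Q = 282.
Substituting Q = 282 - 0.381P into the first: P(1 - 0.298·0.381) = 381 - 0.298·282.
So P* = 297/0.886 = 335, and then Q* = 282 - 0.381·335 = 154.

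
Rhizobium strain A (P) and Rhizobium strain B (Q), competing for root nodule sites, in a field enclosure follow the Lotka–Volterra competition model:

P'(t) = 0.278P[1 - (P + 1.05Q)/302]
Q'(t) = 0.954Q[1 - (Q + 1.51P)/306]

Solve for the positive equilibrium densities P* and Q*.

P* ≈ 33, Q* ≈ 256

Setting both brackets to zero gives the nullclines P + 1.05Q = 302 and 1.51P + Q = 306.
Substituting Q = 306 - 1.51P into the first: P(1 - 1.05·1.51) = 302 - 1.05·306.
So P* = -19.3/-0.586 = 33, and then Q* = 306 - 1.51·33 = 256.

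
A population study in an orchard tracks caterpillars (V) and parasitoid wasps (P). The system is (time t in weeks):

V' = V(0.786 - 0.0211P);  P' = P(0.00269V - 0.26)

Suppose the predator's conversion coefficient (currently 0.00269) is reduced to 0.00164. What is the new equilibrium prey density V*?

At the interior fixed point, setting dP/dt = 0 with P > 0 fixes V* = (predator death rate)/(VP coefficient) — independent of the other coefficients.
With the change, V* = 0.26/0.00164 = 159; it rises from 96.7.

V* ≈ 159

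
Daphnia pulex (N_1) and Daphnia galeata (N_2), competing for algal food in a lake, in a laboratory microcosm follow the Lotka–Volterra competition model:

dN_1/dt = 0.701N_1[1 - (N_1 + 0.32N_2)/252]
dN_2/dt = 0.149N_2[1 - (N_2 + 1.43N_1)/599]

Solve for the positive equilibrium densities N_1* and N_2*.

N_1* ≈ 111, N_2* ≈ 440

Setting both brackets to zero gives the nullclines N_1 + 0.32N_2 = 252 and 1.43N_1 + N_2 = 599.
Substituting N_2 = 599 - 1.43N_1 into the first: N_1(1 - 0.32·1.43) = 252 - 0.32·599.
So N_1* = 60.3/0.542 = 111, and then N_2* = 599 - 1.43·111 = 440.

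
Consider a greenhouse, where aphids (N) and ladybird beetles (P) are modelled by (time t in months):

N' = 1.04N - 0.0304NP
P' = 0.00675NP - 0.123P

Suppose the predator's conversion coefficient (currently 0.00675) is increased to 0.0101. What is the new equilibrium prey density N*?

At the interior fixed point, setting dP/dt = 0 with P > 0 fixes N* = (predator death rate)/(NP coefficient) — independent of the other coefficients.
With the change, N* = 0.123/0.0101 = 12.2; it falls from 18.2.

N* ≈ 12.2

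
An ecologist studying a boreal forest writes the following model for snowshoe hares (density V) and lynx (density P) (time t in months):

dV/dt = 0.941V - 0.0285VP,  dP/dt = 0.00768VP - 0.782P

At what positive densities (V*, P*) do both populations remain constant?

Set dP/dt = 0 with P > 0: 0.00768V - 0.782 = 0, so V* = 0.782/0.00768 = 102.
Set dV/dt = 0 with V > 0: 0.941 - 0.0285P = 0, so P* = 0.941/0.0285 = 33.

V* ≈ 102, P* ≈ 33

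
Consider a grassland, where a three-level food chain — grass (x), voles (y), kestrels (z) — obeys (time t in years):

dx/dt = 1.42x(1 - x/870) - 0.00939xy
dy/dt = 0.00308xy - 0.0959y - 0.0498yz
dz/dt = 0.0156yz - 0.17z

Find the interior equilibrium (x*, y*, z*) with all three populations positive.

From dz/dt = 0: 0.0156y* = 0.17, so y* = 10.9.
From dx/dt = 0: 1.42(1 - x*/870) = 0.00939·10.9, giving x* = 870·(1 - 0.0721) = 807.
From dy/dt = 0: 0.00308·807 - 0.0959 = 0.0498z*, so z* = 2.39/0.0498 = 48.

x* ≈ 807, y* ≈ 10.9, z* ≈ 48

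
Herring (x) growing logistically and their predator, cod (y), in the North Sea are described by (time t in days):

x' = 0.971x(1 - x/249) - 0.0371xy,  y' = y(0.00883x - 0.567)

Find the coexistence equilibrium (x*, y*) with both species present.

From dy/dt = 0 with y > 0: 0.00883x* = 0.567, so x* = 64.2.
Substitute into dx/dt = 0: 0.971(1 - 64.2/249) = 0.0371y*.
The bracket is 0.742, giving y* = 0.721/0.0371 = 19.4.

x* ≈ 64.2, y* ≈ 19.4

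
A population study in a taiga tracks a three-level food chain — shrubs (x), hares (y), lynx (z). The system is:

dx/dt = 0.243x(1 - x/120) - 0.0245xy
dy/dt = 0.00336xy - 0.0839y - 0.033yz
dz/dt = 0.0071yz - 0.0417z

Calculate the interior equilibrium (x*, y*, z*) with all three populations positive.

x* ≈ 48.9, y* ≈ 5.87, z* ≈ 2.44

From dz/dt = 0: 0.0071y* = 0.0417, so y* = 5.87.
From dx/dt = 0: 0.243(1 - x*/120) = 0.0245·5.87, giving x* = 120·(1 - 0.592) = 48.9.
From dy/dt = 0: 0.00336·48.9 - 0.0839 = 0.033z*, so z* = 0.0805/0.033 = 2.44.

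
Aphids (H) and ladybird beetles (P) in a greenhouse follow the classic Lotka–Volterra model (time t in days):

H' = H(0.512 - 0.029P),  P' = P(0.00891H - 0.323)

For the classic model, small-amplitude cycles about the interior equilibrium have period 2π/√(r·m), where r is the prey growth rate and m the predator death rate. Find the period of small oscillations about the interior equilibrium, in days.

T ≈ 15.5 days

Here r = 0.512 and m = 0.323, so r·m = 0.165.
ω = √0.165 = 0.407 per day, hence T = 2π/ω ≈ 15.5 days.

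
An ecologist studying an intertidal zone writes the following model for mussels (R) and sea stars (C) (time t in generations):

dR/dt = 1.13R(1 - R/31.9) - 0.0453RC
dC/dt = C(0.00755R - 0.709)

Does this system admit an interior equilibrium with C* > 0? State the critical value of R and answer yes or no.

Threshold R = 93.9; K < 93.9, so no, the predator goes extinct.

The predator equation gives dC/dt > 0 only when R > 0.709/0.00755 = 93.9.
Without the predator, R → K = 31.9. Since 31.9 < 93.9, the predator cannot invade.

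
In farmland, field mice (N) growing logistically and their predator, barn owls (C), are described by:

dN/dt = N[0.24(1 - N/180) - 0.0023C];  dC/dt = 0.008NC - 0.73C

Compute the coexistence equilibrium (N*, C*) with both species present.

N* ≈ 91.2, C* ≈ 51.4

From dC/dt = 0 with C > 0: 0.008N* = 0.73, so N* = 91.2.
Substitute into dN/dt = 0: 0.24(1 - 91.2/180) = 0.0023C*.
The bracket is 0.493, giving C* = 0.118/0.0023 = 51.4.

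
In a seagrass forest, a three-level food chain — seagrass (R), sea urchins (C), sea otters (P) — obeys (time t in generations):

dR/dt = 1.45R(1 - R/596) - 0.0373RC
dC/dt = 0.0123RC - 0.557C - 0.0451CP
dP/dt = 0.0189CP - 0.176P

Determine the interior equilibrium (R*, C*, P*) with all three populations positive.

R* ≈ 453, C* ≈ 9.31, P* ≈ 111

From dP/dt = 0: 0.0189C* = 0.176, so C* = 9.31.
From dR/dt = 0: 1.45(1 - R*/596) = 0.0373·9.31, giving R* = 596·(1 - 0.24) = 453.
From dC/dt = 0: 0.0123·453 - 0.557 = 0.0451P*, so P* = 5.02/0.0451 = 111.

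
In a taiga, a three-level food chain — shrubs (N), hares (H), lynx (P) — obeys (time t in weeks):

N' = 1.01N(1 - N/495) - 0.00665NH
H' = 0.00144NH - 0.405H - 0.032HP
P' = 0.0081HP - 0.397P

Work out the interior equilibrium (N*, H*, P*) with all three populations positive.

N* ≈ 335, H* ≈ 49, P* ≈ 2.43

From dP/dt = 0: 0.0081H* = 0.397, so H* = 49.
From dN/dt = 0: 1.01(1 - N*/495) = 0.00665·49, giving N* = 495·(1 - 0.323) = 335.
From dH/dt = 0: 0.00144·335 - 0.405 = 0.032P*, so P* = 0.0778/0.032 = 2.43.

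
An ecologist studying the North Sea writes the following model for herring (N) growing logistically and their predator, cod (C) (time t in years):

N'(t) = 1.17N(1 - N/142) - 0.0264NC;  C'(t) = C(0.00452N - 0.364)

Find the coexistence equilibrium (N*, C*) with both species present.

From dC/dt = 0 with C > 0: 0.00452N* = 0.364, so N* = 80.5.
Substitute into dN/dt = 0: 1.17(1 - 80.5/142) = 0.0264C*.
The bracket is 0.433, giving C* = 0.506/0.0264 = 19.2.

N* ≈ 80.5, C* ≈ 19.2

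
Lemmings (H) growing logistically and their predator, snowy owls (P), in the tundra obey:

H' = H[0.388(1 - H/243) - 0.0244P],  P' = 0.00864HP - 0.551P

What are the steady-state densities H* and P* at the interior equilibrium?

H* ≈ 63.8, P* ≈ 11.7

From dP/dt = 0 with P > 0: 0.00864H* = 0.551, so H* = 63.8.
Substitute into dH/dt = 0: 0.388(1 - 63.8/243) = 0.0244P*.
The bracket is 0.738, giving P* = 0.286/0.0244 = 11.7.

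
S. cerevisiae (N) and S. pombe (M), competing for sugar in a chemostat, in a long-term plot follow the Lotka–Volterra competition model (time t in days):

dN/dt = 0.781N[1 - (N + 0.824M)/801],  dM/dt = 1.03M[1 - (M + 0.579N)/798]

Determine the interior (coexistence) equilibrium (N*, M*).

Setting both brackets to zero gives the nullclines N + 0.824M = 801 and 0.579N + M = 798.
Substituting M = 798 - 0.579N into the first: N(1 - 0.824·0.579) = 801 - 0.824·798.
So N* = 143/0.523 = 274, and then M* = 798 - 0.579·274 = 639.

N* ≈ 274, M* ≈ 639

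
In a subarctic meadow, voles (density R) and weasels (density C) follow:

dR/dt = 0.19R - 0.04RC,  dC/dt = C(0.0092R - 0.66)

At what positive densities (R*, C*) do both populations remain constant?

Set dC/dt = 0 with C > 0: 0.0092R - 0.66 = 0, so R* = 0.66/0.0092 = 71.7.
Set dR/dt = 0 with R > 0: 0.19 - 0.04C = 0, so C* = 0.19/0.04 = 4.75.

R* ≈ 71.7, C* ≈ 4.75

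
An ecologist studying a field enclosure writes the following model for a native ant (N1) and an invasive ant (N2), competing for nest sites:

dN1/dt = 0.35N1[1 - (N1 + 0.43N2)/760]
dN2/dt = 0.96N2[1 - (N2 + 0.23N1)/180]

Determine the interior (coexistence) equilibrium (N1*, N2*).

Setting both brackets to zero gives the nullclines N1 + 0.43N2 = 760 and 0.23N1 + N2 = 180.
Substituting N2 = 180 - 0.23N1 into the first: N1(1 - 0.43·0.23) = 760 - 0.43·180.
So N1* = 683/0.901 = 758, and then N2* = 180 - 0.23·758 = 5.77.

N1* ≈ 758, N2* ≈ 5.77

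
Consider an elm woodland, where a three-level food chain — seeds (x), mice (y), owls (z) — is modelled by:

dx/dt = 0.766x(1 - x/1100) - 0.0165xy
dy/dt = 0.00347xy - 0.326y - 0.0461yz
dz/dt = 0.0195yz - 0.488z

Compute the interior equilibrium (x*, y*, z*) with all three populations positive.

x* ≈ 507, y* ≈ 25, z* ≈ 31.1

From dz/dt = 0: 0.0195y* = 0.488, so y* = 25.
From dx/dt = 0: 0.766(1 - x*/1100) = 0.0165·25, giving x* = 1100·(1 - 0.539) = 507.
From dy/dt = 0: 0.00347·507 - 0.326 = 0.0461z*, so z* = 1.43/0.0461 = 31.1.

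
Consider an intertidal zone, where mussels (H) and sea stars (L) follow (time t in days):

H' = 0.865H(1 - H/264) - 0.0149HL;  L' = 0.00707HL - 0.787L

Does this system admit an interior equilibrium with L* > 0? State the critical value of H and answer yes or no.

Threshold H = 111; K > 111, so yes, the predator persists.

The predator equation gives dL/dt > 0 only when H > 0.787/0.00707 = 111.
Without the predator, H → K = 264. Since 264 > 111, the predator can invade and persist.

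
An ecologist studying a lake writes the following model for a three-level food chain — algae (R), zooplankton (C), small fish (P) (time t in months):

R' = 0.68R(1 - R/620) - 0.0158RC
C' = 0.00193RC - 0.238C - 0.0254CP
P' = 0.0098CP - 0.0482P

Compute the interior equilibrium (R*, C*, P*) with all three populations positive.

From dP/dt = 0: 0.0098C* = 0.0482, so C* = 4.92.
From dR/dt = 0: 0.68(1 - R*/620) = 0.0158·4.92, giving R* = 620·(1 - 0.114) = 549.
From dC/dt = 0: 0.00193·549 - 0.238 = 0.0254P*, so P* = 0.822/0.0254 = 32.4.

R* ≈ 549, C* ≈ 4.92, P* ≈ 32.4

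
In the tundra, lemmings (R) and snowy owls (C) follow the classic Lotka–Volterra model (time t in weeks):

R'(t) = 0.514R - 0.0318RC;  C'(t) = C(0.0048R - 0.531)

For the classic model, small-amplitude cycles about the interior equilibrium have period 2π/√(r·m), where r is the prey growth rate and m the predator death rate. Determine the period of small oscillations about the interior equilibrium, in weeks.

Here r = 0.514 and m = 0.531, so r·m = 0.273.
ω = √0.273 = 0.522 per week, hence T = 2π/ω ≈ 12 weeks.

T ≈ 12 weeks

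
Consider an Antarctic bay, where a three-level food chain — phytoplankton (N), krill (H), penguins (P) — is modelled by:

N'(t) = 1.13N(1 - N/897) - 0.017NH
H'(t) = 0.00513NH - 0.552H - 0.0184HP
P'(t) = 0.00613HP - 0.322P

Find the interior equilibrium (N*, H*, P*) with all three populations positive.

From dP/dt = 0: 0.00613H* = 0.322, so H* = 52.5.
From dN/dt = 0: 1.13(1 - N*/897) = 0.017·52.5, giving N* = 897·(1 - 0.79) = 188.
From dH/dt = 0: 0.00513·188 - 0.552 = 0.0184P*, so P* = 0.413/0.0184 = 22.5.

N* ≈ 188, H* ≈ 52.5, P* ≈ 22.5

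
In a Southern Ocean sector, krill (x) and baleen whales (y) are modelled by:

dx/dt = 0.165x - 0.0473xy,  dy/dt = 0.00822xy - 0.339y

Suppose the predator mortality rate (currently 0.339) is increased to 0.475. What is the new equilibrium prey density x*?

At the interior fixed point, setting dy/dt = 0 with y > 0 fixes x* = (predator death rate)/(xy coefficient) — independent of the other coefficients.
With the change, x* = 0.475/0.00822 = 57.8; it rises from 41.2.

x* ≈ 57.8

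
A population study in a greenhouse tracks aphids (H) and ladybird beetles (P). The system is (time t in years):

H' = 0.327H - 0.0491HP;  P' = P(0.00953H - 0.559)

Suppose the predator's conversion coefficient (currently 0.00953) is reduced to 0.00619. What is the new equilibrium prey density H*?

At the interior fixed point, setting dP/dt = 0 with P > 0 fixes H* = (predator death rate)/(HP coefficient) — independent of the other coefficients.
With the change, H* = 0.559/0.00619 = 90.3; it rises from 58.7.

H* ≈ 90.3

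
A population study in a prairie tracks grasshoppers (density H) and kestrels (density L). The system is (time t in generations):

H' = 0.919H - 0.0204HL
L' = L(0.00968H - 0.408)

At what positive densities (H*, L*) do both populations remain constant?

H* ≈ 42.1, L* ≈ 45

Set dL/dt = 0 with L > 0: 0.00968H - 0.408 = 0, so H* = 0.408/0.00968 = 42.1.
Set dH/dt = 0 with H > 0: 0.919 - 0.0204L = 0, so L* = 0.919/0.0204 = 45.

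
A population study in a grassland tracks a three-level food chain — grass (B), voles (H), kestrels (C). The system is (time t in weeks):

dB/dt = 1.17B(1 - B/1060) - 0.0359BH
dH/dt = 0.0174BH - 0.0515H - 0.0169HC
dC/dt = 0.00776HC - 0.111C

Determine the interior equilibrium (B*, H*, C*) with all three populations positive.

From dC/dt = 0: 0.00776H* = 0.111, so H* = 14.3.
From dB/dt = 0: 1.17(1 - B*/1060) = 0.0359·14.3, giving B* = 1060·(1 - 0.439) = 595.
From dH/dt = 0: 0.0174·595 - 0.0515 = 0.0169C*, so C* = 10.3/0.0169 = 609.

B* ≈ 595, H* ≈ 14.3, C* ≈ 609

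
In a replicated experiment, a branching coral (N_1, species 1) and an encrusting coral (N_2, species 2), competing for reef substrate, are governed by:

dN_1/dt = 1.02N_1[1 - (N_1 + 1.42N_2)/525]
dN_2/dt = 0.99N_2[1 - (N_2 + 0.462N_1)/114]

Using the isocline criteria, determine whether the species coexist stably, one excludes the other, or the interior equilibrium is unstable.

Compare the nullcline intercepts: K1/α12 = 525/1.42 = 370 > K2 = 114; K2/α21 = 114/0.462 = 247 < K1 = 525.
Since the inequalities point opposite ways, species 1 can invade but species 2 cannot.

species 1 excludes species 2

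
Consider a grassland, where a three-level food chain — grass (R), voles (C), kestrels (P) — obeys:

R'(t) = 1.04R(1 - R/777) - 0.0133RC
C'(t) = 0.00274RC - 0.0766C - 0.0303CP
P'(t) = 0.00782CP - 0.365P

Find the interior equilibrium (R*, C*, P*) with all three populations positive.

R* ≈ 313, C* ≈ 46.7, P* ≈ 25.8

From dP/dt = 0: 0.00782C* = 0.365, so C* = 46.7.
From dR/dt = 0: 1.04(1 - R*/777) = 0.0133·46.7, giving R* = 777·(1 - 0.597) = 313.
From dC/dt = 0: 0.00274·313 - 0.0766 = 0.0303P*, so P* = 0.782/0.0303 = 25.8.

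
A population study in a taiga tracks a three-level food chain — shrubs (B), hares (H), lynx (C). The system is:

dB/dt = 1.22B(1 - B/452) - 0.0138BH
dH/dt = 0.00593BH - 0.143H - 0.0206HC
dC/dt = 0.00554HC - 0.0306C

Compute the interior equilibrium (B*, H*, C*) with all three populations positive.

B* ≈ 424, H* ≈ 5.52, C* ≈ 115

From dC/dt = 0: 0.00554H* = 0.0306, so H* = 5.52.
From dB/dt = 0: 1.22(1 - B*/452) = 0.0138·5.52, giving B* = 452·(1 - 0.0625) = 424.
From dH/dt = 0: 0.00593·424 - 0.143 = 0.0206C*, so C* = 2.37/0.0206 = 115.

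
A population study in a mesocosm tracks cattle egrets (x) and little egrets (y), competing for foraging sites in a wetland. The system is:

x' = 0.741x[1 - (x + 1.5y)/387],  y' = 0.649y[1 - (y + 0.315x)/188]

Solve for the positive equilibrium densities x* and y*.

Setting both brackets to zero gives the nullclines x + 1.5y = 387 and 0.315x + y = 188.
Substituting y = 188 - 0.315x into the first: x(1 - 1.5·0.315) = 387 - 1.5·188.
So x* = 105/0.527 = 199, and then y* = 188 - 0.315·199 = 125.

x* ≈ 199, y* ≈ 125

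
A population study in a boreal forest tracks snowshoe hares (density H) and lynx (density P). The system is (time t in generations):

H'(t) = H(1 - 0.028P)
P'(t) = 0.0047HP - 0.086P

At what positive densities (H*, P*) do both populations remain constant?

H* ≈ 18.3, P* ≈ 35.7

Set dP/dt = 0 with P > 0: 0.0047H - 0.086 = 0, so H* = 0.086/0.0047 = 18.3.
Set dH/dt = 0 with H > 0: 1 - 0.028P = 0, so P* = 1/0.028 = 35.7.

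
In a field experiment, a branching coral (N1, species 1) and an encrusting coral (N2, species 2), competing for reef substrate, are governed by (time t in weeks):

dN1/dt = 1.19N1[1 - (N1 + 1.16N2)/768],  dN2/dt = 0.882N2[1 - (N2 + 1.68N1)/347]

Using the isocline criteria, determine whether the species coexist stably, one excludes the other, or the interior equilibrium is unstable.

Compare the nullcline intercepts: K1/α12 = 768/1.16 = 662 > K2 = 347; K2/α21 = 347/1.68 = 207 < K1 = 768.
Since the inequalities point opposite ways, species 1 can invade but species 2 cannot.

species 1 excludes species 2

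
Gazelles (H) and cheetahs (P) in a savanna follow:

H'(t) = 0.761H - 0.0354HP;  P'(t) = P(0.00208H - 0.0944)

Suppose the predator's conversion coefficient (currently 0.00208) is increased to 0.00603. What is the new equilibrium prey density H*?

H* ≈ 15.7

At the interior fixed point, setting dP/dt = 0 with P > 0 fixes H* = (predator death rate)/(HP coefficient) — independent of the other coefficients.
With the change, H* = 0.0944/0.00603 = 15.7; it falls from 45.4.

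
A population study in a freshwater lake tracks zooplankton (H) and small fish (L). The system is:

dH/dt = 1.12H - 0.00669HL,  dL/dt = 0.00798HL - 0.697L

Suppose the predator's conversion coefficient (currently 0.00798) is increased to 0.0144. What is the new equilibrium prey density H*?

H* ≈ 48.4

At the interior fixed point, setting dL/dt = 0 with L > 0 fixes H* = (predator death rate)/(HL coefficient) — independent of the other coefficients.
With the change, H* = 0.697/0.0144 = 48.4; it falls from 87.3.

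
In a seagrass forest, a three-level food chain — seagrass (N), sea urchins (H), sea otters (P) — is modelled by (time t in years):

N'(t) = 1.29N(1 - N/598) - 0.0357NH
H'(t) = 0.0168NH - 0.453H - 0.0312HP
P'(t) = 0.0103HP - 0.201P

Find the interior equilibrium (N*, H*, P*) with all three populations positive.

From dP/dt = 0: 0.0103H* = 0.201, so H* = 19.5.
From dN/dt = 0: 1.29(1 - N*/598) = 0.0357·19.5, giving N* = 598·(1 - 0.54) = 275.
From dH/dt = 0: 0.0168·275 - 0.453 = 0.0312P*, so P* = 4.17/0.0312 = 134.

N* ≈ 275, H* ≈ 19.5, P* ≈ 134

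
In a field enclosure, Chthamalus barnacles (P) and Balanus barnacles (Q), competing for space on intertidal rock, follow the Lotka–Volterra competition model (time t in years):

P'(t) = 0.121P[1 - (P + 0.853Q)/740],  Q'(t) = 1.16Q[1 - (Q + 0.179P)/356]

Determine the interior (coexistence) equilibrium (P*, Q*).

P* ≈ 515, Q* ≈ 264

Setting both brackets to zero gives the nullclines P + 0.853Q = 740 and 0.179P + Q = 356.
Substituting Q = 356 - 0.179P into the first: P(1 - 0.853·0.179) = 740 - 0.853·356.
So P* = 436/0.847 = 515, and then Q* = 356 - 0.179·515 = 264.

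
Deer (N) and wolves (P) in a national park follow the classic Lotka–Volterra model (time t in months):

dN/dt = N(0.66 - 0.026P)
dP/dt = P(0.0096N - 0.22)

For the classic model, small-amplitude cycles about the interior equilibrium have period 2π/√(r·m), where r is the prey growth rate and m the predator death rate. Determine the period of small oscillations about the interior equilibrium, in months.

Here r = 0.66 and m = 0.22, so r·m = 0.145.
ω = √0.145 = 0.381 per month, hence T = 2π/ω ≈ 16.5 months.

T ≈ 16.5 months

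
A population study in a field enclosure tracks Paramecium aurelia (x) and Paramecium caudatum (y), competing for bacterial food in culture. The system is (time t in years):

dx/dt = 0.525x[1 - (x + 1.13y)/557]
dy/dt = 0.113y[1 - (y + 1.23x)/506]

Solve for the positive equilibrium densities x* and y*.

x* ≈ 37.9, y* ≈ 459

Setting both brackets to zero gives the nullclines x + 1.13y = 557 and 1.23x + y = 506.
Substituting y = 506 - 1.23x into the first: x(1 - 1.13·1.23) = 557 - 1.13·506.
So x* = -14.8/-0.39 = 37.9, and then y* = 506 - 1.23·37.9 = 459.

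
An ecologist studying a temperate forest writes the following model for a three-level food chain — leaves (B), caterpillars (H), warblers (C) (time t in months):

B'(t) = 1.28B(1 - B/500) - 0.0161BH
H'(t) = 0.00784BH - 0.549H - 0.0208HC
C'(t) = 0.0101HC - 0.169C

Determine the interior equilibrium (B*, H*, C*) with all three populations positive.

B* ≈ 395, H* ≈ 16.7, C* ≈ 122

From dC/dt = 0: 0.0101H* = 0.169, so H* = 16.7.
From dB/dt = 0: 1.28(1 - B*/500) = 0.0161·16.7, giving B* = 500·(1 - 0.21) = 395.
From dH/dt = 0: 0.00784·395 - 0.549 = 0.0208C*, so C* = 2.55/0.0208 = 122.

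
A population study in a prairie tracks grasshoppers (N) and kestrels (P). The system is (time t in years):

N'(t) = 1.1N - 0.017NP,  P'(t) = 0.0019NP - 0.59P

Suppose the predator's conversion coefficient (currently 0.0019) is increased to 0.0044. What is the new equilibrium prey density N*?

At the interior fixed point, setting dP/dt = 0 with P > 0 fixes N* = (predator death rate)/(NP coefficient) — independent of the other coefficients.
With the change, N* = 0.59/0.0044 = 134; it falls from 311.

N* ≈ 134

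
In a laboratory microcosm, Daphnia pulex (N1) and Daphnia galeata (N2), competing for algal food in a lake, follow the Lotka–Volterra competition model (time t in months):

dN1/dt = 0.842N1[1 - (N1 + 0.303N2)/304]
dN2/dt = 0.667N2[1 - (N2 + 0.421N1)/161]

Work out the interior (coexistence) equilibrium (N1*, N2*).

Setting both brackets to zero gives the nullclines N1 + 0.303N2 = 304 and 0.421N1 + N2 = 161.
Substituting N2 = 161 - 0.421N1 into the first: N1(1 - 0.303·0.421) = 304 - 0.303·161.
So N1* = 255/0.872 = 293, and then N2* = 161 - 0.421·293 = 37.8.

N1* ≈ 293, N2* ≈ 37.8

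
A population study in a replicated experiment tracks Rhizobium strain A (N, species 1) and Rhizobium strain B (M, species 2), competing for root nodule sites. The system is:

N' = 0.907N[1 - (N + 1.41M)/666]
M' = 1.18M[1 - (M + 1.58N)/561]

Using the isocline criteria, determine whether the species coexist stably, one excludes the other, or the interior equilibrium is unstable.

Compare the nullcline intercepts: K1/α12 = 666/1.41 = 472 < K2 = 561; K2/α21 = 561/1.58 = 355 < K1 = 666.
Since both are reversed, neither can invade when rare; the interior point is a saddle.

unstable coexistence (outcome depends on initial conditions)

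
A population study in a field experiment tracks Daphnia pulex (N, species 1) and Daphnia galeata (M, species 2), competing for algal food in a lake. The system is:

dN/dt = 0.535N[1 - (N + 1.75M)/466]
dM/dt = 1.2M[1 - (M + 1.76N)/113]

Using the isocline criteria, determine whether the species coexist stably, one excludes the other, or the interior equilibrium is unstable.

Compare the nullcline intercepts: K1/α12 = 466/1.75 = 266 > K2 = 113; K2/α21 = 113/1.76 = 64.2 < K1 = 466.
Since the inequalities point opposite ways, species 1 can invade but species 2 cannot.

species 1 excludes species 2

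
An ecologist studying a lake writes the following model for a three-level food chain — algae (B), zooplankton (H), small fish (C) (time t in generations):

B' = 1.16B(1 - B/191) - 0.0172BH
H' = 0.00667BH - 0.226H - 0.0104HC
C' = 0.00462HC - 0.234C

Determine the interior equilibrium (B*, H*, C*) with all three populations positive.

From dC/dt = 0: 0.00462H* = 0.234, so H* = 50.6.
From dB/dt = 0: 1.16(1 - B*/191) = 0.0172·50.6, giving B* = 191·(1 - 0.751) = 47.6.
From dH/dt = 0: 0.00667·47.6 - 0.226 = 0.0104C*, so C* = 0.0912/0.0104 = 8.77.

B* ≈ 47.6, H* ≈ 50.6, C* ≈ 8.77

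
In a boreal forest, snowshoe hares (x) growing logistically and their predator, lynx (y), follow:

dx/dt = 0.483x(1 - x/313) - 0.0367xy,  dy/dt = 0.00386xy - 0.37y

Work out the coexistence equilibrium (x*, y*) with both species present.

x* ≈ 95.9, y* ≈ 9.13

From dy/dt = 0 with y > 0: 0.00386x* = 0.37, so x* = 95.9.
Substitute into dx/dt = 0: 0.483(1 - 95.9/313) = 0.0367y*.
The bracket is 0.694, giving y* = 0.335/0.0367 = 9.13.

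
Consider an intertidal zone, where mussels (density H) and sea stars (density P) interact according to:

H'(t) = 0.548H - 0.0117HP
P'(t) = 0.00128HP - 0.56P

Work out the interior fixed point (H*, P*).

Set dP/dt = 0 with P > 0: 0.00128H - 0.56 = 0, so H* = 0.56/0.00128 = 438.
Set dH/dt = 0 with H > 0: 0.548 - 0.0117P = 0, so P* = 0.548/0.0117 = 46.8.

H* ≈ 438, P* ≈ 46.8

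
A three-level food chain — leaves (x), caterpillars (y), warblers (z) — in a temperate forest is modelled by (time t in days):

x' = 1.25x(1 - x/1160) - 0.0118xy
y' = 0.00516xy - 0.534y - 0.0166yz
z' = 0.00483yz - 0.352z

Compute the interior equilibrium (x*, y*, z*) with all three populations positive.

x* ≈ 362, y* ≈ 72.9, z* ≈ 80.3

From dz/dt = 0: 0.00483y* = 0.352, so y* = 72.9.
From dx/dt = 0: 1.25(1 - x*/1160) = 0.0118·72.9, giving x* = 1160·(1 - 0.688) = 362.
From dy/dt = 0: 0.00516·362 - 0.534 = 0.0166z*, so z* = 1.33/0.0166 = 80.3.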